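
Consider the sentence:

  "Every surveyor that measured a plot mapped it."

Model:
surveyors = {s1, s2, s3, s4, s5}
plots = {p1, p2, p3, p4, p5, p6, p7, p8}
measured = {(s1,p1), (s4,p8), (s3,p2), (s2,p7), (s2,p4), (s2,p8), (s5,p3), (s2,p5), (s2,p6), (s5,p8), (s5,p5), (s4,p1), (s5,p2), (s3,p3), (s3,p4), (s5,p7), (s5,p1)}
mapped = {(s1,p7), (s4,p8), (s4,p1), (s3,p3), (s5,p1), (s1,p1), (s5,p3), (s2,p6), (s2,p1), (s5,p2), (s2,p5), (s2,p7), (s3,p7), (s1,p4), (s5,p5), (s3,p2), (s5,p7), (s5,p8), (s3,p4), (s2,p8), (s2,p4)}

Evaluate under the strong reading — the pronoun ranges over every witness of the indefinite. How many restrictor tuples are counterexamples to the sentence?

"it" takes "a plot" as antecedent — a donkey pronoun bound across the clause boundary.
Strong reading: for every (s,p) with measured(s,p), mapped(s,p).
Restrictor pairs: (s1,p1) ✓  (s2,p4) ✓  (s2,p5) ✓  (s2,p6) ✓  (s2,p7) ✓  (s2,p8) ✓  (s3,p2) ✓  (s3,p3) ✓  (s3,p4) ✓  (s4,p1) ✓  (s4,p8) ✓  (s5,p1) ✓  (s5,p2) ✓  (s5,p3) ✓  (s5,p5) ✓  (s5,p7) ✓  (s5,p8) ✓
Counterexamples (restrictor pairs failing the scope): 0.

0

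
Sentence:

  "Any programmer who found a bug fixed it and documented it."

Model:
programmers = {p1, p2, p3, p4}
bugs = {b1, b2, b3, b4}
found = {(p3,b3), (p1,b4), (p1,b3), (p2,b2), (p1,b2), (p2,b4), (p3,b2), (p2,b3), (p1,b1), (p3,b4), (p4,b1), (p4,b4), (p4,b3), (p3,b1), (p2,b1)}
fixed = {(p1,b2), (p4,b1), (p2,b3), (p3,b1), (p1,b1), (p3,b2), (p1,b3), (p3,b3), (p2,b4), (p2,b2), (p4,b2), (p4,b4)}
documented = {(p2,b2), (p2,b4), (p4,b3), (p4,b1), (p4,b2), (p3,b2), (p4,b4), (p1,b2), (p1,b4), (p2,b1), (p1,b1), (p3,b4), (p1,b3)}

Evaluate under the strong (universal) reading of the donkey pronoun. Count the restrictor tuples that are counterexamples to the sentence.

7

"it" takes "a bug" as antecedent — a donkey pronoun bound across the clause boundary.
Strong reading: for every (p,b) with found(p,b), fixed(p,b) ∧ documented(p,b).
Restrictor pairs: (p1,b1) ✓  (p1,b2) ✓  (p1,b3) ✓  (p1,b4) ✗  (p2,b1) ✗  (p2,b2) ✓  (p2,b3) ✗  (p2,b4) ✓  (p3,b1) ✗  (p3,b2) ✓  (p3,b3) ✗  (p3,b4) ✗  (p4,b1) ✓  (p4,b3) ✗  (p4,b4) ✓
Counterexamples (restrictor pairs failing the scope): 7.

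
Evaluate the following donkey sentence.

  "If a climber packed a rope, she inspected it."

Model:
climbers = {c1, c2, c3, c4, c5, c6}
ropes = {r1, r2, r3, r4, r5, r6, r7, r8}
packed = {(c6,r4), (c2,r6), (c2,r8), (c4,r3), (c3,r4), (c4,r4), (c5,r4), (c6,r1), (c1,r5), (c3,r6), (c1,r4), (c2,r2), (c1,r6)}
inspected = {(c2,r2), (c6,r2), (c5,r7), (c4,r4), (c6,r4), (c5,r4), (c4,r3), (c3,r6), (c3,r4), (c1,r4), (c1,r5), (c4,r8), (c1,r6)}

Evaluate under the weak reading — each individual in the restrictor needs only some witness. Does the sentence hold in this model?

True

"it" takes "a rope" as antecedent — a donkey pronoun bound across the clause boundary.
Weak reading: every climber c with some packed-rope has at least one packed-rope r such that inspected(c,r).
Per climber: c1:✓  c2:✓  c3:✓  c4:✓  c5:✓  c6:✓
Every climber in the restrictor has a witness.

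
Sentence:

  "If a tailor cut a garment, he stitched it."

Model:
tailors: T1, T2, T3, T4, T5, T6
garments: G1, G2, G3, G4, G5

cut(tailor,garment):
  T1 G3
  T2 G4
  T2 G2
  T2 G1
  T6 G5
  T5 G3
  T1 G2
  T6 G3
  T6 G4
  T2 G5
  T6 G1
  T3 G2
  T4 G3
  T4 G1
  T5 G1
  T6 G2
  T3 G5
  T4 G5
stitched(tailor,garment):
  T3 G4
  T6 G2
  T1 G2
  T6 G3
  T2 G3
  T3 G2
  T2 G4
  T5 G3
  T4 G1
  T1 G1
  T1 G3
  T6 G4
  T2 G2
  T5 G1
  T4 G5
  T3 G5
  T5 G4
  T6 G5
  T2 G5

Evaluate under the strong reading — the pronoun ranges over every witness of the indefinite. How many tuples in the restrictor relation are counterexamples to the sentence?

"it" takes "a garment" as antecedent — a donkey pronoun bound across the clause boundary.
Strong reading: for every (t,g) with cut(t,g), stitched(t,g).
Restrictor pairs: (T1,G2) ✓  (T1,G3) ✓  (T2,G1) ✗  (T2,G2) ✓  (T2,G4) ✓  (T2,G5) ✓  (T3,G2) ✓  (T3,G5) ✓  (T4,G1) ✓  (T4,G3) ✗  (T4,G5) ✓  (T5,G1) ✓  (T5,G3) ✓  (T6,G1) ✗  (T6,G2) ✓  (T6,G3) ✓  (T6,G4) ✓  (T6,G5) ✓
Counterexamples (restrictor pairs failing the scope): 3.

3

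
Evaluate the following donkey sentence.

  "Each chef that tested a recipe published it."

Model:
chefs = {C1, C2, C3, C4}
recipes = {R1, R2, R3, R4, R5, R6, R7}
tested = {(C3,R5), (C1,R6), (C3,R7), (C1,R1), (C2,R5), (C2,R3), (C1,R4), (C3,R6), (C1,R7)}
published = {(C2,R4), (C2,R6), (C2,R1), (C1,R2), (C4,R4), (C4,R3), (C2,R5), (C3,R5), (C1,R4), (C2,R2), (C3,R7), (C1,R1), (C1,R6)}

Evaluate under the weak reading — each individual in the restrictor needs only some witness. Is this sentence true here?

True

"it" takes "a recipe" as antecedent — a donkey pronoun bound across the clause boundary.
Weak reading: every chef c with some tested-recipe has at least one tested-recipe r such that published(c,r).
Per chef: C1:✓  C2:✓  C3:✓
Every chef in the restrictor has a witness.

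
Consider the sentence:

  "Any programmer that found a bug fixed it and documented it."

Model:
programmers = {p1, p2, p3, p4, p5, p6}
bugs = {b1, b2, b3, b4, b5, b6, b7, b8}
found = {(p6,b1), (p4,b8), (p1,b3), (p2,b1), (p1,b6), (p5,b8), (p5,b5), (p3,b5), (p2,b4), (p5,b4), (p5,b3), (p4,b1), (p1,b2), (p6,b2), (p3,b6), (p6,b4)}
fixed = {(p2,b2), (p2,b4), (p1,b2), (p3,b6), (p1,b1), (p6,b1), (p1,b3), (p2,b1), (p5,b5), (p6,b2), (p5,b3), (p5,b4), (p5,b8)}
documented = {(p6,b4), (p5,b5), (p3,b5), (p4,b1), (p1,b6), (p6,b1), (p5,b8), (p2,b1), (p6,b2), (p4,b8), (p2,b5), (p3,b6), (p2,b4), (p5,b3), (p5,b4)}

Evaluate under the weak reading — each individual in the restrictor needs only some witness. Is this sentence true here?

"it" takes "a bug" as antecedent — a donkey pronoun bound across the clause boundary.
Weak reading: every programmer p with some found-bug has at least one found-bug b such that fixed(p,b) ∧ documented(p,b).
Per programmer: p1:✗  p2:✓  p3:✓  p4:✗  p5:✓  p6:✓
p1 has no witness among its found-bugs.

False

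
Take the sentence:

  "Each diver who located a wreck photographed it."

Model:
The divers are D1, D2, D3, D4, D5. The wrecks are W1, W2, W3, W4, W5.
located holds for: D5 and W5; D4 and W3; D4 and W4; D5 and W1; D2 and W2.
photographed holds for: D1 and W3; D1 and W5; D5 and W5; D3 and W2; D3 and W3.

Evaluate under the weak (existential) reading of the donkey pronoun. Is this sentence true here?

False

"it" takes "a wreck" as antecedent — a donkey pronoun bound across the clause boundary.
Weak reading: every diver d with some located-wreck has at least one located-wreck w such that photographed(d,w).
Per diver: D2:✗  D4:✗  D5:✓
D2 has no witness among its located-wrecks.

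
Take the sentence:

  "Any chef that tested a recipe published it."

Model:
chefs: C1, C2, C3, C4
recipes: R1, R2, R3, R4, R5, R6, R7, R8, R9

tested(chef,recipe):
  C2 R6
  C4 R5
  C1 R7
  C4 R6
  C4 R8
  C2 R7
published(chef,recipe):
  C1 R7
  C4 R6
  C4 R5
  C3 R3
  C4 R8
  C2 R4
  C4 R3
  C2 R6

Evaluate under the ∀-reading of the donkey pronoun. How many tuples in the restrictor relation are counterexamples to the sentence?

1

"it" takes "a recipe" as antecedent — a donkey pronoun bound across the clause boundary.
Strong reading: for every (c,r) with tested(c,r), published(c,r).
Restrictor pairs: (C1,R7) ✓  (C2,R6) ✓  (C2,R7) ✗  (C4,R5) ✓  (C4,R6) ✓  (C4,R8) ✓
Counterexamples (restrictor pairs failing the scope): 1.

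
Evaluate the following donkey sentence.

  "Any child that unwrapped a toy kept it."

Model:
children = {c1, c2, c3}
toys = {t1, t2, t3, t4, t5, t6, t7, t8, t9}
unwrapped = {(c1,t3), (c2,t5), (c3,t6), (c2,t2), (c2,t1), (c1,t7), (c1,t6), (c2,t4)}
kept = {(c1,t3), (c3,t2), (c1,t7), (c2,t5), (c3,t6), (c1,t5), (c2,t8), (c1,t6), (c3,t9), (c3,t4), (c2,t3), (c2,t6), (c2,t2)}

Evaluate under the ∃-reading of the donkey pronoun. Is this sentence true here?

"it" takes "a toy" as antecedent — a donkey pronoun bound across the clause boundary.
Weak reading: every child c with some unwrapped-toy has at least one unwrapped-toy t such that kept(c,t).
Per child: c1:✓  c2:✓  c3:✓
Every child in the restrictor has a witness.

True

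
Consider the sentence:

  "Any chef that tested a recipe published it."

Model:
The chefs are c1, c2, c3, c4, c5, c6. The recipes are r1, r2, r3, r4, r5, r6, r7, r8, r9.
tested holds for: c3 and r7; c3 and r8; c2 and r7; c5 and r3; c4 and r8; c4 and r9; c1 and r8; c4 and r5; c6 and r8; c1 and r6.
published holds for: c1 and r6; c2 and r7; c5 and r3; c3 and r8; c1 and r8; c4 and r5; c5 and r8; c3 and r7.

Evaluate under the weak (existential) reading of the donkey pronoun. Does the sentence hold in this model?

"it" takes "a recipe" as antecedent — a donkey pronoun bound across the clause boundary.
Weak reading: every chef c with some tested-recipe has at least one tested-recipe r such that published(c,r).
Per chef: c1:✓  c2:✓  c3:✓  c4:✓  c5:✓  c6:✗
c6 has no witness among its tested-recipes.

False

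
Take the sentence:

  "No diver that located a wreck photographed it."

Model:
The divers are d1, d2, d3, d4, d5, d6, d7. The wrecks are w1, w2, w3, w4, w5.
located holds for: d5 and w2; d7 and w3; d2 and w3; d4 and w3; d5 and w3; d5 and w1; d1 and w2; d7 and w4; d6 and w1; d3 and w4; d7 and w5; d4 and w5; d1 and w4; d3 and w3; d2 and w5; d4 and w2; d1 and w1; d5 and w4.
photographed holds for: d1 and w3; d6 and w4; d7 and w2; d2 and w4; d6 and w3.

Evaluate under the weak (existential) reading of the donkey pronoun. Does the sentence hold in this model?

True

"it" takes "a wreck" as antecedent — a donkey pronoun bound across the clause boundary.
Truth condition: for no (d,w) with located(d,w) does photographed(d,w) hold.
Restrictor pairs — does the scope hold? (d1,w1):fails  (d1,w2):fails  (d1,w4):fails  (d2,w3):fails  (d2,w5):fails  (d3,w3):fails  (d3,w4):fails  (d4,w2):fails  (d4,w3):fails  (d4,w5):fails  (d5,w1):fails  (d5,w2):fails  (d5,w3):fails  (d5,w4):fails  (d6,w1):fails  (d7,w3):fails  (d7,w4):fails  (d7,w5):fails
Scope holds for no restrictor pair, so the sentence is true.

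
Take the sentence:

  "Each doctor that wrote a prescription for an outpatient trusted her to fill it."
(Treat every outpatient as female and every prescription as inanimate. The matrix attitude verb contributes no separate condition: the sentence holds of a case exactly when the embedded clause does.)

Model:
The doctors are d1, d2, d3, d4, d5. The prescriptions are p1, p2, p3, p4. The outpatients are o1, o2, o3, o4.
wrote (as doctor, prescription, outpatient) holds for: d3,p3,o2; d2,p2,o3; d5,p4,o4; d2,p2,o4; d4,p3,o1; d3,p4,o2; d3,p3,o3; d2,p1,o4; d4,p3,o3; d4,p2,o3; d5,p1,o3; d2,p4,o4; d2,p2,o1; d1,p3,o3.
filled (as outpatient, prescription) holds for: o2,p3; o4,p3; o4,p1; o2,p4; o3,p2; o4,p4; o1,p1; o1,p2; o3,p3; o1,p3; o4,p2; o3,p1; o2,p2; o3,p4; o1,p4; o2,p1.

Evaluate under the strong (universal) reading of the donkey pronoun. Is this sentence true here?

"her" takes "an outpatient" as antecedent and "it" takes "a prescription"; both are donkey pronouns co-varying with the restrictor.
Strong reading: for every (d,p,o) with wrote(d,p,o), filled(o,p).
Restrictor triples: (d1,p3,o3)→filled(o3,p3) ✓  (d2,p1,o4)→filled(o4,p1) ✓  (d2,p2,o1)→filled(o1,p2) ✓  (d2,p2,o3)→filled(o3,p2) ✓  (d2,p2,o4)→filled(o4,p2) ✓  (d2,p4,o4)→filled(o4,p4) ✓  (d3,p3,o2)→filled(o2,p3) ✓  (d3,p3,o3)→filled(o3,p3) ✓  (d3,p4,o2)→filled(o2,p4) ✓  (d4,p2,o3)→filled(o3,p2) ✓  (d4,p3,o1)→filled(o1,p3) ✓  (d4,p3,o3)→filled(o3,p3) ✓  (d5,p1,o3)→filled(o3,p1) ✓  (d5,p4,o4)→filled(o4,p4) ✓
Every restrictor triple satisfies the scope.

True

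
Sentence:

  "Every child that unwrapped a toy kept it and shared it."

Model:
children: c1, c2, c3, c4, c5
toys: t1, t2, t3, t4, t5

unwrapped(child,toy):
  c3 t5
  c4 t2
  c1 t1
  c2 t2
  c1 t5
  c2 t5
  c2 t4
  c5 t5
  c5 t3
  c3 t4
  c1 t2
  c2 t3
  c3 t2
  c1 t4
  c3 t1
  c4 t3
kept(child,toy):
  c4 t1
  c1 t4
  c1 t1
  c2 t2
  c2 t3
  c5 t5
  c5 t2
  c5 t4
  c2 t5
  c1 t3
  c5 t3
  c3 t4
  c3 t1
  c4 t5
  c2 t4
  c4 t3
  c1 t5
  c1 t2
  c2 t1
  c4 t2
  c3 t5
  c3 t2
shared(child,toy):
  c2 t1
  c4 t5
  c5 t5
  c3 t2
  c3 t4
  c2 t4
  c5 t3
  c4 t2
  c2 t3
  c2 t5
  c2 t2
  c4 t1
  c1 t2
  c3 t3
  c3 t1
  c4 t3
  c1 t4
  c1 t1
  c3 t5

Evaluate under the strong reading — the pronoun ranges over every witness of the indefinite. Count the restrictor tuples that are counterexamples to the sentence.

"it" takes "a toy" as antecedent — a donkey pronoun bound across the clause boundary.
Strong reading: for every (c,t) with unwrapped(c,t), kept(c,t) ∧ shared(c,t).
Restrictor pairs: (c1,t1) ✓  (c1,t2) ✓  (c1,t4) ✓  (c1,t5) ✗  (c2,t2) ✓  (c2,t3) ✓  (c2,t4) ✓  (c2,t5) ✓  (c3,t1) ✓  (c3,t2) ✓  (c3,t4) ✓  (c3,t5) ✓  (c4,t2) ✓  (c4,t3) ✓  (c5,t3) ✓  (c5,t5) ✓
Counterexamples (restrictor pairs failing the scope): 1.

1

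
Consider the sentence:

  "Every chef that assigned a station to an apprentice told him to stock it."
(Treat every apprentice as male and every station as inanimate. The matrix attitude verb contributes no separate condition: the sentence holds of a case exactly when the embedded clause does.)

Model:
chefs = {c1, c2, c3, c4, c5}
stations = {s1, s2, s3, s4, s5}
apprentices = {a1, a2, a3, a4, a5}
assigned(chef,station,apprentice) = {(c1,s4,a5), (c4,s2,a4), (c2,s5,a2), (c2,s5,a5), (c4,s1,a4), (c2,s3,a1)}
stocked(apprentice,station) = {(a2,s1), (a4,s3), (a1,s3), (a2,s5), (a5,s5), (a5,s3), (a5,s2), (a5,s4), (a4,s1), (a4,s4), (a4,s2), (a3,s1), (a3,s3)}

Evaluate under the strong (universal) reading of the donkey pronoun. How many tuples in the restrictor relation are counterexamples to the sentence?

0

"him" takes "an apprentice" as antecedent and "it" takes "a station"; both are donkey pronouns co-varying with the restrictor.
Strong reading: for every (c,s,a) with assigned(c,s,a), stocked(a,s).
Restrictor triples: (c1,s4,a5)→stocked(a5,s4) ✓  (c2,s3,a1)→stocked(a1,s3) ✓  (c2,s5,a2)→stocked(a2,s5) ✓  (c2,s5,a5)→stocked(a5,s5) ✓  (c4,s1,a4)→stocked(a4,s1) ✓  (c4,s2,a4)→stocked(a4,s2) ✓
Counterexamples (restrictor triples failing the scope): 0.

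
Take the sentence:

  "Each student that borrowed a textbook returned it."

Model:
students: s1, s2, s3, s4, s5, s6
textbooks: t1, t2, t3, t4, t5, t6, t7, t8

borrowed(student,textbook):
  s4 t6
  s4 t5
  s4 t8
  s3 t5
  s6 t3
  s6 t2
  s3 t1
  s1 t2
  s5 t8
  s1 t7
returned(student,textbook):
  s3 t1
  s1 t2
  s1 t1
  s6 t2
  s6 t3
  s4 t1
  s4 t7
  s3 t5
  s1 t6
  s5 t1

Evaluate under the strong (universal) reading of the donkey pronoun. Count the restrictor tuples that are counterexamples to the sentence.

5

"it" takes "a textbook" as antecedent — a donkey pronoun bound across the clause boundary.
Strong reading: for every (s,t) with borrowed(s,t), returned(s,t).
Restrictor pairs: (s1,t2) ✓  (s1,t7) ✗  (s3,t1) ✓  (s3,t5) ✓  (s4,t5) ✗  (s4,t6) ✗  (s4,t8) ✗  (s5,t8) ✗  (s6,t2) ✓  (s6,t3) ✓
Counterexamples (restrictor pairs failing the scope): 5.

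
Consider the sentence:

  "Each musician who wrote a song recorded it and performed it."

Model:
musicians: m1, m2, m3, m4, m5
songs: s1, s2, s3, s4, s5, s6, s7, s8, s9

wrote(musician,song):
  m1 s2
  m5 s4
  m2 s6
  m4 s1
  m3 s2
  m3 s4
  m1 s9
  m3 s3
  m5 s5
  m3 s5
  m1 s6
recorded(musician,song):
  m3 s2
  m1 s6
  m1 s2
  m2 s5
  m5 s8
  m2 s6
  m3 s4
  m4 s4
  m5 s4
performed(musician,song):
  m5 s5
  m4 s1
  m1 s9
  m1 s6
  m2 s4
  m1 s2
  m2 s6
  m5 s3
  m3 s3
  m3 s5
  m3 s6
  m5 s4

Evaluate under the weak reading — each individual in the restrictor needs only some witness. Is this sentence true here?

False

"it" takes "a song" as antecedent — a donkey pronoun bound across the clause boundary.
Weak reading: every musician m with some wrote-song has at least one wrote-song s such that recorded(m,s) ∧ performed(m,s).
Per musician: m1:✓  m2:✓  m3:✗  m4:✗  m5:✓
m3 has no witness among its wrote-songs.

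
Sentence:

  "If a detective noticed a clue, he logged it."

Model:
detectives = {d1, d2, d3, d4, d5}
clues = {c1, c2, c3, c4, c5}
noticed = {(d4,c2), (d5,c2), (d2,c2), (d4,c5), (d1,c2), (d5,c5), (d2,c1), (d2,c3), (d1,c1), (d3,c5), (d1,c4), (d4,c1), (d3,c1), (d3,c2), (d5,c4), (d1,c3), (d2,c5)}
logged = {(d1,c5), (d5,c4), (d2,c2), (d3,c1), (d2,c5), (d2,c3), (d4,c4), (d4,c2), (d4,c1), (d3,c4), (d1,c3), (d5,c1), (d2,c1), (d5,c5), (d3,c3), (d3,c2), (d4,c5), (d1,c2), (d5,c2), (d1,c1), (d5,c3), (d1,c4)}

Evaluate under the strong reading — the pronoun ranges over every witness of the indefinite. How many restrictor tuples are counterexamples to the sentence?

1

"it" takes "a clue" as antecedent — a donkey pronoun bound across the clause boundary.
Strong reading: for every (d,c) with noticed(d,c), logged(d,c).
Restrictor pairs: (d1,c1) ✓  (d1,c2) ✓  (d1,c3) ✓  (d1,c4) ✓  (d2,c1) ✓  (d2,c2) ✓  (d2,c3) ✓  (d2,c5) ✓  (d3,c1) ✓  (d3,c2) ✓  (d3,c5) ✗  (d4,c1) ✓  (d4,c2) ✓  (d4,c5) ✓  (d5,c2) ✓  (d5,c4) ✓  (d5,c5) ✓
Counterexamples (restrictor pairs failing the scope): 1.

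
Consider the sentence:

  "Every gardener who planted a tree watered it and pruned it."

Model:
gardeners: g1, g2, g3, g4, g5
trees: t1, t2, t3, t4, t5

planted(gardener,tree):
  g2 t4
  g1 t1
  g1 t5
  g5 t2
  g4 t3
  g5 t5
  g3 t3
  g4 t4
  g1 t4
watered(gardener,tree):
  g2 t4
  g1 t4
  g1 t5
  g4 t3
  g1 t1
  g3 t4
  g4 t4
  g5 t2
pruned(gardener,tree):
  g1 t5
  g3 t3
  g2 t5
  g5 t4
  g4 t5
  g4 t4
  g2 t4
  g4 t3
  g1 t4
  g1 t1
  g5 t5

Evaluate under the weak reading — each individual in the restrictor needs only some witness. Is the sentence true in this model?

"it" takes "a tree" as antecedent — a donkey pronoun bound across the clause boundary.
Weak reading: every gardener g with some planted-tree has at least one planted-tree t such that watered(g,t) ∧ pruned(g,t).
Per gardener: g1:✓  g2:✓  g3:✗  g4:✓  g5:✗
g3 has no witness among its planted-trees.

False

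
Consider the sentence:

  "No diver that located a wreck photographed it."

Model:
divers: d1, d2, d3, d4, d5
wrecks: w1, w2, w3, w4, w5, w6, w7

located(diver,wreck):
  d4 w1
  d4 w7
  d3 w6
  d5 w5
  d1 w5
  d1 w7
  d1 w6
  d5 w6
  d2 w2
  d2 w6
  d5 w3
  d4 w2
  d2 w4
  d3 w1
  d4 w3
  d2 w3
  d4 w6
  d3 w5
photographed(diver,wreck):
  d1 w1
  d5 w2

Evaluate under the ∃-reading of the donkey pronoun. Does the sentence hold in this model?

True

"it" takes "a wreck" as antecedent — a donkey pronoun bound across the clause boundary.
Truth condition: for no (d,w) with located(d,w) does photographed(d,w) hold.
Restrictor pairs — does the scope hold? (d1,w5):fails  (d1,w6):fails  (d1,w7):fails  (d2,w2):fails  (d2,w3):fails  (d2,w4):fails  (d2,w6):fails  (d3,w1):fails  (d3,w5):fails  (d3,w6):fails  (d4,w1):fails  (d4,w2):fails  (d4,w3):fails  (d4,w6):fails  (d4,w7):fails  (d5,w3):fails  (d5,w5):fails  (d5,w6):fails
Scope holds for no restrictor pair, so the sentence is true.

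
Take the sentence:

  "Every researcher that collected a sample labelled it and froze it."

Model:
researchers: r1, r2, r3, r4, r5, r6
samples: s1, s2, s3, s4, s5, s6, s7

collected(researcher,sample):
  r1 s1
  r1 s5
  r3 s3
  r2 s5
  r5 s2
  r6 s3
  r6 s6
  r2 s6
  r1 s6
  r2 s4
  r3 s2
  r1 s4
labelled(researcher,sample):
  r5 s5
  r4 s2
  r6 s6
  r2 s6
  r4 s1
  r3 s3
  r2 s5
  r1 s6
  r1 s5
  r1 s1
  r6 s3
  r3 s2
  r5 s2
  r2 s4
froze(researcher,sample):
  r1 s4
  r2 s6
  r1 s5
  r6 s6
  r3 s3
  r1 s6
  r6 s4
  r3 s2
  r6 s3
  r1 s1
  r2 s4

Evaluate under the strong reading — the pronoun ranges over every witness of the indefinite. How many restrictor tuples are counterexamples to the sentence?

3

"it" takes "a sample" as antecedent — a donkey pronoun bound across the clause boundary.
Strong reading: for every (r,s) with collected(r,s), labelled(r,s) ∧ froze(r,s).
Restrictor pairs: (r1,s1) ✓  (r1,s4) ✗  (r1,s5) ✓  (r1,s6) ✓  (r2,s4) ✓  (r2,s5) ✗  (r2,s6) ✓  (r3,s2) ✓  (r3,s3) ✓  (r5,s2) ✗  (r6,s3) ✓  (r6,s6) ✓
Counterexamples (restrictor pairs failing the scope): 3.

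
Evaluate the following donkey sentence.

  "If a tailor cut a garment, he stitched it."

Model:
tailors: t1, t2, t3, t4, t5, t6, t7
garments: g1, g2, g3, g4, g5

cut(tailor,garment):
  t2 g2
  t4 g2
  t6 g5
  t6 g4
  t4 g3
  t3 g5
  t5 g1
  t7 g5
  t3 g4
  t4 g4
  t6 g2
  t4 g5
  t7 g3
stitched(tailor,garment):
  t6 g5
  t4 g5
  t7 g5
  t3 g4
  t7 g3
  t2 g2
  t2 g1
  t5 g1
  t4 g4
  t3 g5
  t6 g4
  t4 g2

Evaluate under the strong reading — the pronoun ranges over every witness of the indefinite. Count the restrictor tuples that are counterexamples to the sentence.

"it" takes "a garment" as antecedent — a donkey pronoun bound across the clause boundary.
Strong reading: for every (t,g) with cut(t,g), stitched(t,g).
Restrictor pairs: (t2,g2) ✓  (t3,g4) ✓  (t3,g5) ✓  (t4,g2) ✓  (t4,g3) ✗  (t4,g4) ✓  (t4,g5) ✓  (t5,g1) ✓  (t6,g2) ✗  (t6,g4) ✓  (t6,g5) ✓  (t7,g3) ✓  (t7,g5) ✓
Counterexamples (restrictor pairs failing the scope): 2.

2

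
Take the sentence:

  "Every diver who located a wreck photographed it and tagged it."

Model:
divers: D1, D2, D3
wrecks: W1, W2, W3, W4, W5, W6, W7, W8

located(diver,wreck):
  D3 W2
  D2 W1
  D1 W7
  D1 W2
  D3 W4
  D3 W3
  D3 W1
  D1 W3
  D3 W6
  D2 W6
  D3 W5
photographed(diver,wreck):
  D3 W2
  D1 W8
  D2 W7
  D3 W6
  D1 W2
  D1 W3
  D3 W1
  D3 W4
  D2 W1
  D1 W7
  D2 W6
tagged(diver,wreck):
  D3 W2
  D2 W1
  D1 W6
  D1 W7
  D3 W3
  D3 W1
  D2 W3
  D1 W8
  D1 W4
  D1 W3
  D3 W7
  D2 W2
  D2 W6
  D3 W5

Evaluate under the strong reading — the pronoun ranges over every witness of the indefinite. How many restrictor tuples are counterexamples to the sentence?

5

"it" takes "a wreck" as antecedent — a donkey pronoun bound across the clause boundary.
Strong reading: for every (d,w) with located(d,w), photographed(d,w) ∧ tagged(d,w).
Restrictor pairs: (D1,W2) ✗  (D1,W3) ✓  (D1,W7) ✓  (D2,W1) ✓  (D2,W6) ✓  (D3,W1) ✓  (D3,W2) ✓  (D3,W3) ✗  (D3,W4) ✗  (D3,W5) ✗  (D3,W6) ✗
Counterexamples (restrictor pairs failing the scope): 5.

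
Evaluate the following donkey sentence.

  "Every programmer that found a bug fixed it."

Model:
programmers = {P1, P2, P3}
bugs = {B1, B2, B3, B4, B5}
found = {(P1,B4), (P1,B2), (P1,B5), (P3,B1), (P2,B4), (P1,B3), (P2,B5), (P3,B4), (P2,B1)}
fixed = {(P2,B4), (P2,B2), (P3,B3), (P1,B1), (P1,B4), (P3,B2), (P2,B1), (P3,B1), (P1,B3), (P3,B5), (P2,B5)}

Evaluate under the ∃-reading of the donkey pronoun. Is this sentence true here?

True

"it" takes "a bug" as antecedent — a donkey pronoun bound across the clause boundary.
Weak reading: every programmer p with some found-bug has at least one found-bug b such that fixed(p,b).
Per programmer: P1:✓  P2:✓  P3:✓
Every programmer in the restrictor has a witness.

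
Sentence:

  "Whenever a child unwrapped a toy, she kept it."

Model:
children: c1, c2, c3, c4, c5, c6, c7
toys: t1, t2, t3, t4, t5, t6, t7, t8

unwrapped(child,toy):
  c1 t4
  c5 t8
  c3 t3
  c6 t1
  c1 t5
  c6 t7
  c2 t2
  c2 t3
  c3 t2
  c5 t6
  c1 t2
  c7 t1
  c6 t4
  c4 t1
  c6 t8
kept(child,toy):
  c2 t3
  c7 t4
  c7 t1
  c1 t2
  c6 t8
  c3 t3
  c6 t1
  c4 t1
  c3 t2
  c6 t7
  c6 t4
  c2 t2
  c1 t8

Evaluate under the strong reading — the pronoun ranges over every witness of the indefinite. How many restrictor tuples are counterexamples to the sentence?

4

"it" takes "a toy" as antecedent — a donkey pronoun bound across the clause boundary.
Strong reading: for every (c,t) with unwrapped(c,t), kept(c,t).
Restrictor pairs: (c1,t2) ✓  (c1,t4) ✗  (c1,t5) ✗  (c2,t2) ✓  (c2,t3) ✓  (c3,t2) ✓  (c3,t3) ✓  (c4,t1) ✓  (c5,t6) ✗  (c5,t8) ✗  (c6,t1) ✓  (c6,t4) ✓  (c6,t7) ✓  (c6,t8) ✓  (c7,t1) ✓
Counterexamples (restrictor pairs failing the scope): 4.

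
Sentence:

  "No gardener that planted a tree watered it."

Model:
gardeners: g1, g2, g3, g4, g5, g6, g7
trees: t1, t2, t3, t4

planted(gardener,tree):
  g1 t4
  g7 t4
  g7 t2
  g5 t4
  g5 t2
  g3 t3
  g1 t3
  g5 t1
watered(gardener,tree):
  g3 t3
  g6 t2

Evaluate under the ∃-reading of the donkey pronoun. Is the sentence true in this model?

"it" takes "a tree" as antecedent — a donkey pronoun bound across the clause boundary.
Truth condition: for no (g,t) with planted(g,t) does watered(g,t) hold.
Restrictor pairs — does the scope hold? (g1,t3):fails  (g1,t4):fails  (g3,t3):holds  (g5,t1):fails  (g5,t2):fails  (g5,t4):fails  (g7,t2):fails  (g7,t4):fails
Scope holds for 1 pair(s), so the sentence is false.

False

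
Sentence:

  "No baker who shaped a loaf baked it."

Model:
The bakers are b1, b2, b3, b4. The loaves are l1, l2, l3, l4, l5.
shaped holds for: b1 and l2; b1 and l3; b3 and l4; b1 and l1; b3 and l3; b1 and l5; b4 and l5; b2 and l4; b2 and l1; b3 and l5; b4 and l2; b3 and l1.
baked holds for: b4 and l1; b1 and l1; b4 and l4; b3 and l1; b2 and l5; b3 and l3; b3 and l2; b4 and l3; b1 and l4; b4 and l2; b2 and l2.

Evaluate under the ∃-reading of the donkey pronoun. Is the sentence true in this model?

"it" takes "a loaf" as antecedent — a donkey pronoun bound across the clause boundary.
Truth condition: for no (b,l) with shaped(b,l) does baked(b,l) hold.
Restrictor pairs — does the scope hold? (b1,l1):holds  (b1,l2):fails  (b1,l3):fails  (b1,l5):fails  (b2,l1):fails  (b2,l4):fails  (b3,l1):holds  (b3,l3):holds  (b3,l4):fails  (b3,l5):fails  (b4,l2):holds  (b4,l5):fails
Scope holds for 4 pair(s), so the sentence is false.

False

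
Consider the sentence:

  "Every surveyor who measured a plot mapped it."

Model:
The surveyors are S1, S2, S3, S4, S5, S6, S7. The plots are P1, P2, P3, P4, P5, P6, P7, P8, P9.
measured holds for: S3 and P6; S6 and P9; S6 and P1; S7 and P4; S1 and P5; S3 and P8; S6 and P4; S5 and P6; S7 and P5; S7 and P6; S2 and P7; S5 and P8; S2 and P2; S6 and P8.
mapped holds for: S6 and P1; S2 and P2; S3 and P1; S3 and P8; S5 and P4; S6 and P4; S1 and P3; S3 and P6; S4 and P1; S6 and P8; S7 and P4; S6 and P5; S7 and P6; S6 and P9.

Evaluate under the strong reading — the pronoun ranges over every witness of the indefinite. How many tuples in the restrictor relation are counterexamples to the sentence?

"it" takes "a plot" as antecedent — a donkey pronoun bound across the clause boundary.
Strong reading: for every (s,p) with measured(s,p), mapped(s,p).
Restrictor pairs: (S1,P5) ✗  (S2,P2) ✓  (S2,P7) ✗  (S3,P6) ✓  (S3,P8) ✓  (S5,P6) ✗  (S5,P8) ✗  (S6,P1) ✓  (S6,P4) ✓  (S6,P8) ✓  (S6,P9) ✓  (S7,P4) ✓  (S7,P5) ✗  (S7,P6) ✓
Counterexamples (restrictor pairs failing the scope): 5.

5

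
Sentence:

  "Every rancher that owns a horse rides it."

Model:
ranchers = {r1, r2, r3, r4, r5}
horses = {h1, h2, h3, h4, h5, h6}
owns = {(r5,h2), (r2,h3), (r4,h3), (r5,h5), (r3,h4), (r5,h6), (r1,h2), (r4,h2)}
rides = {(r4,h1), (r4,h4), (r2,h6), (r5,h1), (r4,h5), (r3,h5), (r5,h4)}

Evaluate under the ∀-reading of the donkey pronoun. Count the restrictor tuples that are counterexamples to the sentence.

8

"it" takes "a horse" as antecedent — a donkey pronoun bound across the clause boundary.
Strong reading: for every (r,h) with owns(r,h), rides(r,h).
Restrictor pairs: (r1,h2) ✗  (r2,h3) ✗  (r3,h4) ✗  (r4,h2) ✗  (r4,h3) ✗  (r5,h2) ✗  (r5,h5) ✗  (r5,h6) ✗
Counterexamples (restrictor pairs failing the scope): 8.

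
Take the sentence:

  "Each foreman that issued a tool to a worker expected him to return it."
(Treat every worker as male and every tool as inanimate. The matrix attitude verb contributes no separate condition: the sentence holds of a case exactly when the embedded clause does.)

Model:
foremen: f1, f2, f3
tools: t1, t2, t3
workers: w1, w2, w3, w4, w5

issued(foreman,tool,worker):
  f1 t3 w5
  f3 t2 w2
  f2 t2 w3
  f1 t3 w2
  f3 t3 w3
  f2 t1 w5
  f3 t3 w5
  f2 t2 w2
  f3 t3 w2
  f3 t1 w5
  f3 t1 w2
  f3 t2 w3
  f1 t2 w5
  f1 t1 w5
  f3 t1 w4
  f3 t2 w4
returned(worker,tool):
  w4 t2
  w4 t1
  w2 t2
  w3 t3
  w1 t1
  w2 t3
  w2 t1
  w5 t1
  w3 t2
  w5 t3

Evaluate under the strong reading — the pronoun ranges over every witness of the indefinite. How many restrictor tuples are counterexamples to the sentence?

"him" takes "a worker" as antecedent and "it" takes "a tool"; both are donkey pronouns co-varying with the restrictor.
Strong reading: for every (f,t,w) with issued(f,t,w), returned(w,t).
Restrictor triples: (f1,t1,w5)→returned(w5,t1) ✓  (f1,t2,w5)→returned(w5,t2) ✗  (f1,t3,w2)→returned(w2,t3) ✓  (f1,t3,w5)→returned(w5,t3) ✓  (f2,t1,w5)→returned(w5,t1) ✓  (f2,t2,w2)→returned(w2,t2) ✓  (f2,t2,w3)→returned(w3,t2) ✓  (f3,t1,w2)→returned(w2,t1) ✓  (f3,t1,w4)→returned(w4,t1) ✓  (f3,t1,w5)→returned(w5,t1) ✓  (f3,t2,w2)→returned(w2,t2) ✓  (f3,t2,w3)→returned(w3,t2) ✓  (f3,t2,w4)→returned(w4,t2) ✓  (f3,t3,w2)→returned(w2,t3) ✓  (f3,t3,w3)→returned(w3,t3) ✓  (f3,t3,w5)→returned(w5,t3) ✓
Counterexamples (restrictor triples failing the scope): 1.

1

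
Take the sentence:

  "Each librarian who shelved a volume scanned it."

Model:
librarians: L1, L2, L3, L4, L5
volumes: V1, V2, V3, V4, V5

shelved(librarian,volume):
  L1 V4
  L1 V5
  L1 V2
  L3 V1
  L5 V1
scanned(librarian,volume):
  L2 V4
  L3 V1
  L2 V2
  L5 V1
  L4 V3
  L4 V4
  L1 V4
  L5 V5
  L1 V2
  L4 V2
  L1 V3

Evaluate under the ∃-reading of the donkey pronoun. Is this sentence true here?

True

"it" takes "a volume" as antecedent — a donkey pronoun bound across the clause boundary.
Weak reading: every librarian l with some shelved-volume has at least one shelved-volume v such that scanned(l,v).
Per librarian: L1:✓  L3:✓  L5:✓
Every librarian in the restrictor has a witness.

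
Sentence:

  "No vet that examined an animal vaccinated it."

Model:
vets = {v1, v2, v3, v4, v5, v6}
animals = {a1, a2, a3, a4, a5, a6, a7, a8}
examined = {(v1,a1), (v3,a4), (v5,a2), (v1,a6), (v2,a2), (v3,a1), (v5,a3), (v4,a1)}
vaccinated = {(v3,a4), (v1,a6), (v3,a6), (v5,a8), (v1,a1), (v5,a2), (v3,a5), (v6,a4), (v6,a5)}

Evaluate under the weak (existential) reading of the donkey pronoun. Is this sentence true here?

"it" takes "an animal" as antecedent — a donkey pronoun bound across the clause boundary.
Truth condition: for no (v,a) with examined(v,a) does vaccinated(v,a) hold.
Restrictor pairs — does the scope hold? (v1,a1):holds  (v1,a6):holds  (v2,a2):fails  (v3,a1):fails  (v3,a4):holds  (v4,a1):fails  (v5,a2):holds  (v5,a3):fails
Scope holds for 4 pair(s), so the sentence is false.

False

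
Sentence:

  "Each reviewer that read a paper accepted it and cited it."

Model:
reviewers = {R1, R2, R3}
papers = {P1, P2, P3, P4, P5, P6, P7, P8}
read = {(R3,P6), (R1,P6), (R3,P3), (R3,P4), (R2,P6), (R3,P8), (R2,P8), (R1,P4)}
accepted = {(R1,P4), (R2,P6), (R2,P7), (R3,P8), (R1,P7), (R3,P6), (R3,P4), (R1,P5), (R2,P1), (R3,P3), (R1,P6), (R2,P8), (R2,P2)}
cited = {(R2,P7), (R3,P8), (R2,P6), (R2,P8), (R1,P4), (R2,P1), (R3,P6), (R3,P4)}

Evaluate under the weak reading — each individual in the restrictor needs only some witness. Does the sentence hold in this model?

"it" takes "a paper" as antecedent — a donkey pronoun bound across the clause boundary.
Weak reading: every reviewer r with some read-paper has at least one read-paper p such that accepted(r,p) ∧ cited(r,p).
Per reviewer: R1:✓  R2:✓  R3:✓
Every reviewer in the restrictor has a witness.

True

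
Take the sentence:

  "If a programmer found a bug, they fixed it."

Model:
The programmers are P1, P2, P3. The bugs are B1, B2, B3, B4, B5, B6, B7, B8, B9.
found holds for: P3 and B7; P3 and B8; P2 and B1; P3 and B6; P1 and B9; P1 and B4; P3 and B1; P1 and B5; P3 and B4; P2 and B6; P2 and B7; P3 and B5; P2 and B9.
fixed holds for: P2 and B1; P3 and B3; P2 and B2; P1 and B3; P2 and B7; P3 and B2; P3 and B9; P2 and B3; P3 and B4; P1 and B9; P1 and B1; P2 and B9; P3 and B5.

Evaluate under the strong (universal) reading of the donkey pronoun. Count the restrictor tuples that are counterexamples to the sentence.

"it" takes "a bug" as antecedent — a donkey pronoun bound across the clause boundary.
Strong reading: for every (p,b) with found(p,b), fixed(p,b).
Restrictor pairs: (P1,B4) ✗  (P1,B5) ✗  (P1,B9) ✓  (P2,B1) ✓  (P2,B6) ✗  (P2,B7) ✓  (P2,B9) ✓  (P3,B1) ✗  (P3,B4) ✓  (P3,B5) ✓  (P3,B6) ✗  (P3,B7) ✗  (P3,B8) ✗
Counterexamples (restrictor pairs failing the scope): 7.

7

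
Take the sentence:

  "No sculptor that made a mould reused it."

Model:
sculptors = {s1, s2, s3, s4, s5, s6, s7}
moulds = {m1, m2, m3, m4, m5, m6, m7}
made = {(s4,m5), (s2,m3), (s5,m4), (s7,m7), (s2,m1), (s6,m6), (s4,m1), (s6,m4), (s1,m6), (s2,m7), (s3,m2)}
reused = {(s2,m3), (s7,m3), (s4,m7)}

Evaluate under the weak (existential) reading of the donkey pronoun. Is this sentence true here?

"it" takes "a mould" as antecedent — a donkey pronoun bound across the clause boundary.
Truth condition: for no (s,m) with made(s,m) does reused(s,m) hold.
Restrictor pairs — does the scope hold? (s1,m6):fails  (s2,m1):fails  (s2,m3):holds  (s2,m7):fails  (s3,m2):fails  (s4,m1):fails  (s4,m5):fails  (s5,m4):fails  (s6,m4):fails  (s6,m6):fails  (s7,m7):fails
Scope holds for 1 pair(s), so the sentence is false.

False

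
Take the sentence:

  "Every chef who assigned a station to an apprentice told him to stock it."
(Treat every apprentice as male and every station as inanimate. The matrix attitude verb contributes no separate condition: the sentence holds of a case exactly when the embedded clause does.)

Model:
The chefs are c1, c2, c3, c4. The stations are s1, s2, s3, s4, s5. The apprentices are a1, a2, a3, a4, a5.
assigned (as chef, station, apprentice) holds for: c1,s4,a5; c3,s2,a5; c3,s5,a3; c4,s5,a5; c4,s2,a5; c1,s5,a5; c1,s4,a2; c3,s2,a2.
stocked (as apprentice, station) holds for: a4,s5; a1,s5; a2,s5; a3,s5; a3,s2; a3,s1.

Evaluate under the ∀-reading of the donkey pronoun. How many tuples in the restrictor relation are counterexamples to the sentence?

7

"him" takes "an apprentice" as antecedent and "it" takes "a station"; both are donkey pronouns co-varying with the restrictor.
Strong reading: for every (c,s,a) with assigned(c,s,a), stocked(a,s).
Restrictor triples: (c1,s4,a2)→stocked(a2,s4) ✗  (c1,s4,a5)→stocked(a5,s4) ✗  (c1,s5,a5)→stocked(a5,s5) ✗  (c3,s2,a2)→stocked(a2,s2) ✗  (c3,s2,a5)→stocked(a5,s2) ✗  (c3,s5,a3)→stocked(a3,s5) ✓  (c4,s2,a5)→stocked(a5,s2) ✗  (c4,s5,a5)→stocked(a5,s5) ✗
Counterexamples (restrictor triples failing the scope): 7.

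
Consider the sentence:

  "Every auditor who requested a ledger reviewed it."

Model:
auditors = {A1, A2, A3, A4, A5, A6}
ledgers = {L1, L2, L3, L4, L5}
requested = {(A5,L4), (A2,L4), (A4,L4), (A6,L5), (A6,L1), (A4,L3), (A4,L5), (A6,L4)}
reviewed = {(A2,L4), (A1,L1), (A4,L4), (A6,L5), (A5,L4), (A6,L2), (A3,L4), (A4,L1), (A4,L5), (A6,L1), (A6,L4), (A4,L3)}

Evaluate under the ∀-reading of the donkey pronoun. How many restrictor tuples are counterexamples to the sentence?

0

"it" takes "a ledger" as antecedent — a donkey pronoun bound across the clause boundary.
Strong reading: for every (a,l) with requested(a,l), reviewed(a,l).
Restrictor pairs: (A2,L4) ✓  (A4,L3) ✓  (A4,L4) ✓  (A4,L5) ✓  (A5,L4) ✓  (A6,L1) ✓  (A6,L4) ✓  (A6,L5) ✓
Counterexamples (restrictor pairs failing the scope): 0.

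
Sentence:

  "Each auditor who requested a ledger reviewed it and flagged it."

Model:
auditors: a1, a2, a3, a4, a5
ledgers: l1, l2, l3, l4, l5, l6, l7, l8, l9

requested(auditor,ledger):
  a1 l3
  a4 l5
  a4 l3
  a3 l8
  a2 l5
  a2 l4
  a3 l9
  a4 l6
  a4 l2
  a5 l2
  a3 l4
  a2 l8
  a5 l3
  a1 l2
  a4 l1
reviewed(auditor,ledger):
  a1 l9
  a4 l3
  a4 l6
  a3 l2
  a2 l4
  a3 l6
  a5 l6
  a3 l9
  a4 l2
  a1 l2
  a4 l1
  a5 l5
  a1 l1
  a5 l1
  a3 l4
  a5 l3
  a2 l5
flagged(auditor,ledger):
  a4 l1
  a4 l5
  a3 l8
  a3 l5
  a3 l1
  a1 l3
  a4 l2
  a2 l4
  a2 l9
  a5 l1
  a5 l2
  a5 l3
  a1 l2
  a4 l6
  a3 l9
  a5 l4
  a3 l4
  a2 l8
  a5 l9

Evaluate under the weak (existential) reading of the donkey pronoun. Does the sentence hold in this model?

"it" takes "a ledger" as antecedent — a donkey pronoun bound across the clause boundary.
Weak reading: every auditor a with some requested-ledger has at least one requested-ledger l such that reviewed(a,l) ∧ flagged(a,l).
Per auditor: a1:✓  a2:✓  a3:✓  a4:✓  a5:✓
Every auditor in the restrictor has a witness.

True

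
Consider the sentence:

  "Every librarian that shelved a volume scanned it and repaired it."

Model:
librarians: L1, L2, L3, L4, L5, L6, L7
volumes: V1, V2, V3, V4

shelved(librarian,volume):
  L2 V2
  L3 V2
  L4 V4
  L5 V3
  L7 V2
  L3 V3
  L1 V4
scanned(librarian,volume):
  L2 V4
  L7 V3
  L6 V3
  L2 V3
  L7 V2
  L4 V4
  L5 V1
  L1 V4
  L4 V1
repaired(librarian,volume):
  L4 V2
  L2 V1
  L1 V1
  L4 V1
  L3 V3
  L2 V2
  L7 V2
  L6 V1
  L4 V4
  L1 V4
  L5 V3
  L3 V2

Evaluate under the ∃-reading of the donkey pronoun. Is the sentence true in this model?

False

"it" takes "a volume" as antecedent — a donkey pronoun bound across the clause boundary.
Weak reading: every librarian l with some shelved-volume has at least one shelved-volume v such that scanned(l,v) ∧ repaired(l,v).
Per librarian: L1:✓  L2:✗  L3:✗  L4:✓  L5:✗  L7:✓
L2 has no witness among its shelved-volumes.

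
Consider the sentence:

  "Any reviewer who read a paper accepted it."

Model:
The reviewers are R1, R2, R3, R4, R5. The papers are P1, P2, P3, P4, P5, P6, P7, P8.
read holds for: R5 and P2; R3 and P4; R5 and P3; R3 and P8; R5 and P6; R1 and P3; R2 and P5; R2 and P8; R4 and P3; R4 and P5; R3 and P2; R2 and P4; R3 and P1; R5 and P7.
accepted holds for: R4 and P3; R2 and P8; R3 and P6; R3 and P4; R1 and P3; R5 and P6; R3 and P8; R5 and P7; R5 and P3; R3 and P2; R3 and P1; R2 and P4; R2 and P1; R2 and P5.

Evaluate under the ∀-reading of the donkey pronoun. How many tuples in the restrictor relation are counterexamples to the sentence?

"it" takes "a paper" as antecedent — a donkey pronoun bound across the clause boundary.
Strong reading: for every (r,p) with read(r,p), accepted(r,p).
Restrictor pairs: (R1,P3) ✓  (R2,P4) ✓  (R2,P5) ✓  (R2,P8) ✓  (R3,P1) ✓  (R3,P2) ✓  (R3,P4) ✓  (R3,P8) ✓  (R4,P3) ✓  (R4,P5) ✗  (R5,P2) ✗  (R5,P3) ✓  (R5,P6) ✓  (R5,P7) ✓
Counterexamples (restrictor pairs failing the scope): 2.

2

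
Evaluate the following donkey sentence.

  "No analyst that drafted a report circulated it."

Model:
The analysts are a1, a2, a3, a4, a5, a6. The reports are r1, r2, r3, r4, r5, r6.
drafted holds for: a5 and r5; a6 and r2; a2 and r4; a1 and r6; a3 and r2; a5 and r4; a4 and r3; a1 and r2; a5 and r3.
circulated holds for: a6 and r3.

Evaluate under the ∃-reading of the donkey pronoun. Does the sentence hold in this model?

"it" takes "a report" as antecedent — a donkey pronoun bound across the clause boundary.
Truth condition: for no (a,r) with drafted(a,r) does circulated(a,r) hold.
Restrictor pairs — does the scope hold? (a1,r2):fails  (a1,r6):fails  (a2,r4):fails  (a3,r2):fails  (a4,r3):fails  (a5,r3):fails  (a5,r4):fails  (a5,r5):fails  (a6,r2):fails
Scope holds for no restrictor pair, so the sentence is true.

True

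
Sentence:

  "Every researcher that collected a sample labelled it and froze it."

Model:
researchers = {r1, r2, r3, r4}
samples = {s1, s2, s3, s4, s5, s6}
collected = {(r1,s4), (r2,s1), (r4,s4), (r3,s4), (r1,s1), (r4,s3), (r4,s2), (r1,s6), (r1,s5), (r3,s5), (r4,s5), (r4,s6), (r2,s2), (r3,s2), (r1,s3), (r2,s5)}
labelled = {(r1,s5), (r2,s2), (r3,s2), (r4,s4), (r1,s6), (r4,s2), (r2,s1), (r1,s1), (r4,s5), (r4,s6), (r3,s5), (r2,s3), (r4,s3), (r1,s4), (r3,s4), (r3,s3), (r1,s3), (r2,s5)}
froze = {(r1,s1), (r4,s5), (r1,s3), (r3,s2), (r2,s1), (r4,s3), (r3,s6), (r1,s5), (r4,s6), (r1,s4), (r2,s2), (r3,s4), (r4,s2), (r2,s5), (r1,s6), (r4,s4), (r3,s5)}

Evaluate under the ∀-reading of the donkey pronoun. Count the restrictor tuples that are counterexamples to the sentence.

0

"it" takes "a sample" as antecedent — a donkey pronoun bound across the clause boundary.
Strong reading: for every (r,s) with collected(r,s), labelled(r,s) ∧ froze(r,s).
Restrictor pairs: (r1,s1) ✓  (r1,s3) ✓  (r1,s4) ✓  (r1,s5) ✓  (r1,s6) ✓  (r2,s1) ✓  (r2,s2) ✓  (r2,s5) ✓  (r3,s2) ✓  (r3,s4) ✓  (r3,s5) ✓  (r4,s2) ✓  (r4,s3) ✓  (r4,s4) ✓  (r4,s5) ✓  (r4,s6) ✓
Counterexamples (restrictor pairs failing the scope): 0.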